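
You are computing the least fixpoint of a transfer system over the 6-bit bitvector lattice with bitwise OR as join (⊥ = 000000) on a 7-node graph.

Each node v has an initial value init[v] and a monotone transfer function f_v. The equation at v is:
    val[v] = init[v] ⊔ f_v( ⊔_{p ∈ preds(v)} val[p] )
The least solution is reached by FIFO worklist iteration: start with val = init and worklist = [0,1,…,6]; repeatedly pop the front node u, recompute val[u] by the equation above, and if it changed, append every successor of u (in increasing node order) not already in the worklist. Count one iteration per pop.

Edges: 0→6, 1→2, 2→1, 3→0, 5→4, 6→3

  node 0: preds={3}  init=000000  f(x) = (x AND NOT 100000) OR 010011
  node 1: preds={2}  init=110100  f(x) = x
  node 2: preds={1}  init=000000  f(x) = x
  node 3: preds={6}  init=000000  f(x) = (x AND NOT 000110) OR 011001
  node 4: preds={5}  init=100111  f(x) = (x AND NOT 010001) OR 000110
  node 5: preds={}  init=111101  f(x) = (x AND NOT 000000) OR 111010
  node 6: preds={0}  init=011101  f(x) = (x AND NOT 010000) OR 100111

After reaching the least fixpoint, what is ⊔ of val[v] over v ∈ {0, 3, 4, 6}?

111111

Worklist (13 pops):
  #1 pop 0: in=000000 → 010011 (was 000000); enqueue []
  #2 pop 1: in=000000 → 110100 (no change)
  #3 pop 2: in=110100 → 110100 (was 000000); enqueue [1]
  #4 pop 3: in=011101 → 011001 (was 000000); enqueue [0]
  #5 pop 4: in=111101 → 101111 (was 100111); enqueue []
  #6 pop 5: in=000000 → 111111 (was 111101); enqueue [4]
  #7 pop 6: in=010011 → 111111 (was 011101); enqueue [3]
  #8 pop 1: in=110100 → 110100 (no change)
  #9 pop 0: in=011001 → 011011 (was 010011); enqueue [6]
  #10 pop 4: in=111111 → 101111 (no change)
  #11 pop 3: in=111111 → 111001 (was 011001); enqueue [0]
  #12 pop 6: in=011011 → 111111 (no change)
  #13 pop 0: in=111001 → 011011 (no change)

Fixpoint:
  val[0] = 011011
  val[1] = 110100
  val[2] = 110100
  val[3] = 111001
  val[4] = 101111
  val[5] = 111111
  val[6] = 111111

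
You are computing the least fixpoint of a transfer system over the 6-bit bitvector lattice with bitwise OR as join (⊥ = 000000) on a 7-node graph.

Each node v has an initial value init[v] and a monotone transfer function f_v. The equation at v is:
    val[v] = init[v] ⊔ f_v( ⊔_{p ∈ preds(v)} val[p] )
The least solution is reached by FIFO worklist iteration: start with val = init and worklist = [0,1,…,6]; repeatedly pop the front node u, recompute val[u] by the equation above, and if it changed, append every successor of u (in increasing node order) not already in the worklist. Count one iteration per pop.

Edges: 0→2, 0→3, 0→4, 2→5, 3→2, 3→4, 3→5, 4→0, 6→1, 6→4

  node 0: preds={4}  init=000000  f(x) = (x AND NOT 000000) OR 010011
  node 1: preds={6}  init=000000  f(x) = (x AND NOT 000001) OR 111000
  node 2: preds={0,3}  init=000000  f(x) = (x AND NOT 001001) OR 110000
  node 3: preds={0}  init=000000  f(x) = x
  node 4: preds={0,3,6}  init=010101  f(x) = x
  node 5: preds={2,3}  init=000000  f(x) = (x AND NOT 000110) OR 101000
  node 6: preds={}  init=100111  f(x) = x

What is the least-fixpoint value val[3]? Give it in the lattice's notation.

Trace (14 dequeues):
  [1] u=0 | in 010101 | out 010111 | prev 000000 | push {}
  [2] u=1 | in 100111 | out 111110 | prev 000000 | push {}
  [3] u=2 | in 010111 | out 110110 | prev 000000 | push {}
  [4] u=3 | in 010111 | out 010111 | prev 000000 | push {2}
  [5] u=4 | in 110111 | out 110111 | prev 010101 | push {0}
  [6] u=5 | in 110111 | out 111001 | prev 000000 | push {}
  [7] u=6 | in 000000 | out 100111 | ==
  [8] u=2 | in 010111 | out 110110 | ==
  [9] u=0 | in 110111 | out 110111 | prev 010111 | push {2,3,4}
  [10] u=2 | in 110111 | out 110110 | ==
  [11] u=3 | in 110111 | out 110111 | prev 010111 | push {2,5}
  [12] u=4 | in 110111 | out 110111 | ==
  [13] u=2 | in 110111 | out 110110 | ==
  [14] u=5 | in 110111 | out 111001 | ==

Converged values:
  [0] 110111
  [1] 111110
  [2] 110110
  [3] 110111
  [4] 110111
  [5] 111001
  [6] 100111

110111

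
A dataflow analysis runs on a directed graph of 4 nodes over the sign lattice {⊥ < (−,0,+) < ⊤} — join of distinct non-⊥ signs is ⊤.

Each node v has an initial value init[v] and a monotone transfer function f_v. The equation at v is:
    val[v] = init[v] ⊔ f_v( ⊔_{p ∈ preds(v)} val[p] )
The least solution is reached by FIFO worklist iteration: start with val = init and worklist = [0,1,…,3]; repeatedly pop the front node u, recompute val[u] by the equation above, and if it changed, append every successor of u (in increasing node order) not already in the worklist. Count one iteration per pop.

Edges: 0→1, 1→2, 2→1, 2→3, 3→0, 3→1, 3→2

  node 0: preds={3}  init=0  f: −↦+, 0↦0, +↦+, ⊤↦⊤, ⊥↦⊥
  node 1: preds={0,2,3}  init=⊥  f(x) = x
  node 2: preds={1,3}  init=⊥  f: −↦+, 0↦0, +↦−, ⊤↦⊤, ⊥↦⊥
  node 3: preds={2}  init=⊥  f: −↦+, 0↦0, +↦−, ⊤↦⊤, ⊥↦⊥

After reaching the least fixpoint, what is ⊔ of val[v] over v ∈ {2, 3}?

0

Trace (7 dequeues):
  [1] u=0 | in ⊥ | out 0 | ==
  [2] u=1 | in 0 | out 0 | prev ⊥ | push {}
  [3] u=2 | in 0 | out 0 | prev ⊥ | push {1}
  [4] u=3 | in 0 | out 0 | prev ⊥ | push {0,2}
  [5] u=1 | in 0 | out 0 | ==
  [6] u=0 | in 0 | out 0 | ==
  [7] u=2 | in 0 | out 0 | ==

Converged values:
  [0] 0
  [1] 0
  [2] 0
  [3] 0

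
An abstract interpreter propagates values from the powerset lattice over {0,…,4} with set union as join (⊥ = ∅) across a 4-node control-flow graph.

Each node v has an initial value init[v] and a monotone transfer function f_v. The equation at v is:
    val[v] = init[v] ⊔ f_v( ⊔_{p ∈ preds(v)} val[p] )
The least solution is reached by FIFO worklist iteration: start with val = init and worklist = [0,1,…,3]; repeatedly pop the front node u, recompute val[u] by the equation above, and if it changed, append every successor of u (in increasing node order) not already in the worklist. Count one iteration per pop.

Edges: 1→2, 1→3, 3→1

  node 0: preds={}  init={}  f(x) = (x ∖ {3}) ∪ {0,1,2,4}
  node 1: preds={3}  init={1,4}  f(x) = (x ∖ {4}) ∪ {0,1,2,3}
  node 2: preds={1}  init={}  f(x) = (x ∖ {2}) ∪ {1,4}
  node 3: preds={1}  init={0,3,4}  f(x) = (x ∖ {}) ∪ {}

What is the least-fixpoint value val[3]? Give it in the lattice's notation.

{0,1,2,3,4}

Trace (5 dequeues):
  [1] u=0 | in {} | out {0,1,2,4} | prev {} | push {}
  [2] u=1 | in {0,3,4} | out {0,1,2,3,4} | prev {1,4} | push {}
  [3] u=2 | in {0,1,2,3,4} | out {0,1,3,4} | prev {} | push {}
  [4] u=3 | in {0,1,2,3,4} | out {0,1,2,3,4} | prev {0,3,4} | push {1}
  [5] u=1 | in {0,1,2,3,4} | out {0,1,2,3,4} | ==

Converged values:
  [0] {0,1,2,4}
  [1] {0,1,2,3,4}
  [2] {0,1,3,4}
  [3] {0,1,2,3,4}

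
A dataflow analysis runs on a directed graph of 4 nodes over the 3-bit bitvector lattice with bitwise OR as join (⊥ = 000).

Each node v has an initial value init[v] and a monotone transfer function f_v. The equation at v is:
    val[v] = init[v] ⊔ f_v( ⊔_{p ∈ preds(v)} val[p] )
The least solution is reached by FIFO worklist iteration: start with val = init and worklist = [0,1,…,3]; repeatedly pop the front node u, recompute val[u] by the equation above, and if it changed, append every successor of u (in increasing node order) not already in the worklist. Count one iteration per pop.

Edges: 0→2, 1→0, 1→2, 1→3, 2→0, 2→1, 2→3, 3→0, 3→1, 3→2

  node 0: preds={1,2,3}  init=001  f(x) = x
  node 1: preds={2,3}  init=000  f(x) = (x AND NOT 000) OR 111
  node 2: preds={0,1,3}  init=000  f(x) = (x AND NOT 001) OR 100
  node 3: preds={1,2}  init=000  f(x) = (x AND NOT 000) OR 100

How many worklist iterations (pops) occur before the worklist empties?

7

Trace (7 dequeues):
  [1] u=0 | in 000 | out 001 | ==
  [2] u=1 | in 000 | out 111 | prev 000 | push {0}
  [3] u=2 | in 111 | out 110 | prev 000 | push {1}
  [4] u=3 | in 111 | out 111 | prev 000 | push {2}
  [5] u=0 | in 111 | out 111 | prev 001 | push {}
  [6] u=1 | in 111 | out 111 | ==
  [7] u=2 | in 111 | out 110 | ==

Converged values:
  [0] 111
  [1] 111
  [2] 110
  [3] 111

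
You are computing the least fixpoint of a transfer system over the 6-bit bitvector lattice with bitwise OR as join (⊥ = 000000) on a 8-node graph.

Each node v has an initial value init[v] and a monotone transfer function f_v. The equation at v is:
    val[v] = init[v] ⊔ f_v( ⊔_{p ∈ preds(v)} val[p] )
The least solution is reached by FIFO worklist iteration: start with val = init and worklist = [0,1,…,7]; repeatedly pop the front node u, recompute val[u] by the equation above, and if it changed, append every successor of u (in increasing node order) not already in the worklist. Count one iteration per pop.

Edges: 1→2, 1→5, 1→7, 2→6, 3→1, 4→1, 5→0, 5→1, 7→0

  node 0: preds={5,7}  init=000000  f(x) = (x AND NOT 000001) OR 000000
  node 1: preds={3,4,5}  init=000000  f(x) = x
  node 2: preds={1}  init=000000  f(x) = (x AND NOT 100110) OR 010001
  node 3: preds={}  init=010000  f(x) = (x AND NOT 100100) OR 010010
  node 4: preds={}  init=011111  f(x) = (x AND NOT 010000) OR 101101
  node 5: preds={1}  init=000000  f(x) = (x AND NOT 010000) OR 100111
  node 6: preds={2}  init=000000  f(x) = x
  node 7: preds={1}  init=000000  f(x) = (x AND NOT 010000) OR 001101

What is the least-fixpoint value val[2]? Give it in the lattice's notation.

Trace (14 dequeues):
  [1] u=0 | in 000000 | out 000000 | ==
  [2] u=1 | in 011111 | out 011111 | prev 000000 | push {}
  [3] u=2 | in 011111 | out 011001 | prev 000000 | push {}
  [4] u=3 | in 000000 | out 010010 | prev 010000 | push {1}
  [5] u=4 | in 000000 | out 111111 | prev 011111 | push {}
  [6] u=5 | in 011111 | out 101111 | prev 000000 | push {0}
  [7] u=6 | in 011001 | out 011001 | prev 000000 | push {}
  [8] u=7 | in 011111 | out 001111 | prev 000000 | push {}
  [9] u=1 | in 111111 | out 111111 | prev 011111 | push {2,5,7}
  [10] u=0 | in 101111 | out 101110 | prev 000000 | push {}
  [11] u=2 | in 111111 | out 011001 | ==
  [12] u=5 | in 111111 | out 101111 | ==
  [13] u=7 | in 111111 | out 101111 | prev 001111 | push {0}
  [14] u=0 | in 101111 | out 101110 | ==

Converged values:
  [0] 101110
  [1] 111111
  [2] 011001
  [3] 010010
  [4] 111111
  [5] 101111
  [6] 011001
  [7] 101111

011001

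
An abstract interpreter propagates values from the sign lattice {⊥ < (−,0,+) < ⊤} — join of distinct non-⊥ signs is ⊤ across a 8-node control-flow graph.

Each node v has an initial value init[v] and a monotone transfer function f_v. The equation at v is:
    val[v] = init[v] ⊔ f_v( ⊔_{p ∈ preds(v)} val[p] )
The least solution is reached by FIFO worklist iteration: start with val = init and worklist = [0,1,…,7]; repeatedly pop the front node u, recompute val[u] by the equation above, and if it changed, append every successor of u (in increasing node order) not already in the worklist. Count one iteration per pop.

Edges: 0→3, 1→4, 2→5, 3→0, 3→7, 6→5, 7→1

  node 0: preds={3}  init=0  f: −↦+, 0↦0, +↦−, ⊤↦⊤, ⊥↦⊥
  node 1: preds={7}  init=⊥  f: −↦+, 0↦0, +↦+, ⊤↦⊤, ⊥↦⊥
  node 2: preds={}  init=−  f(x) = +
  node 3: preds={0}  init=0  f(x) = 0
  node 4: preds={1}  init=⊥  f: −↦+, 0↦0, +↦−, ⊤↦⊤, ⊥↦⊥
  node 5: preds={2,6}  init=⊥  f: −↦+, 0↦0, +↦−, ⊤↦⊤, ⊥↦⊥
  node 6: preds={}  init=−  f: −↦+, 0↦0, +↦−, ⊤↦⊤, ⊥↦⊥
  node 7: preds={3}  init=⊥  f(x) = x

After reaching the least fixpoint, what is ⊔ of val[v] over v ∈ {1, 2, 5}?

Trace (10 dequeues):
  [1] u=0 | in 0 | out 0 | ==
  [2] u=1 | in ⊥ | out ⊥ | ==
  [3] u=2 | in ⊥ | out ⊤ | prev − | push {}
  [4] u=3 | in 0 | out 0 | ==
  [5] u=4 | in ⊥ | out ⊥ | ==
  [6] u=5 | in ⊤ | out ⊤ | prev ⊥ | push {}
  [7] u=6 | in ⊥ | out − | ==
  [8] u=7 | in 0 | out 0 | prev ⊥ | push {1}
  [9] u=1 | in 0 | out 0 | prev ⊥ | push {4}
  [10] u=4 | in 0 | out 0 | prev ⊥ | push {}

Converged values:
  [0] 0
  [1] 0
  [2] ⊤
  [3] 0
  [4] 0
  [5] ⊤
  [6] −
  [7] 0

⊤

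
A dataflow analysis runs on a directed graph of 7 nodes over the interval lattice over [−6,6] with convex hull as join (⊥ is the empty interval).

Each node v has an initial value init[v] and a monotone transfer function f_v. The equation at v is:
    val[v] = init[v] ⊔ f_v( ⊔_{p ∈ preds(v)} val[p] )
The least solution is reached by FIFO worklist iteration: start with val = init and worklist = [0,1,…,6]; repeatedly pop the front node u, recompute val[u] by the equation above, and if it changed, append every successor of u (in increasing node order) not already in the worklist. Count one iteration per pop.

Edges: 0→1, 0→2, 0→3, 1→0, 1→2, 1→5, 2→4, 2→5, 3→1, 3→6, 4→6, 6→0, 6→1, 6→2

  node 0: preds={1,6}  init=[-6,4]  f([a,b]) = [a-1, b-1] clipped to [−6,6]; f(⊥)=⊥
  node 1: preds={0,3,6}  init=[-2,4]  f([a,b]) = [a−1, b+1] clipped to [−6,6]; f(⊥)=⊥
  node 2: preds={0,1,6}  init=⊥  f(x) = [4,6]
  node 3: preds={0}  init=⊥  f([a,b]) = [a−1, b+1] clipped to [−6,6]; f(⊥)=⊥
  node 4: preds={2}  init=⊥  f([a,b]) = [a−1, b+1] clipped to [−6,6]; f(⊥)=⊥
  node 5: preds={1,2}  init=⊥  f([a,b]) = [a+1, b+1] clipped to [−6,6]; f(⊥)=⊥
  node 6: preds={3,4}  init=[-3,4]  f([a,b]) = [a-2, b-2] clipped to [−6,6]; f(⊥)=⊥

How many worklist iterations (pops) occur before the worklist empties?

17

Worklist (17 pops):
  #1 pop 0: in=[-3,4] → [-6,4] (no change)
  #2 pop 1: in=[-6,4] → [-6,5] (was [-2,4]); enqueue [0]
  #3 pop 2: in=[-6,5] → [4,6] (was ⊥); enqueue []
  #4 pop 3: in=[-6,4] → [-6,5] (was ⊥); enqueue [1]
  #5 pop 4: in=[4,6] → [3,6] (was ⊥); enqueue []
  #6 pop 5: in=[-6,6] → [-5,6] (was ⊥); enqueue []
  #7 pop 6: in=[-6,6] → [-6,4] (was [-3,4]); enqueue [2]
  #8 pop 0: in=[-6,5] → [-6,4] (no change)
  #9 pop 1: in=[-6,5] → [-6,6] (was [-6,5]); enqueue [0,5]
  #10 pop 2: in=[-6,6] → [4,6] (no change)
  #11 pop 0: in=[-6,6] → [-6,5] (was [-6,4]); enqueue [1,2,3]
  #12 pop 5: in=[-6,6] → [-5,6] (no change)
  #13 pop 1: in=[-6,5] → [-6,6] (no change)
  #14 pop 2: in=[-6,6] → [4,6] (no change)
  #15 pop 3: in=[-6,5] → [-6,6] (was [-6,5]); enqueue [1,6]
  #16 pop 1: in=[-6,6] → [-6,6] (no change)
  #17 pop 6: in=[-6,6] → [-6,4] (no change)

Fixpoint:
  val[0] = [-6,5]
  val[1] = [-6,6]
  val[2] = [4,6]
  val[3] = [-6,6]
  val[4] = [3,6]
  val[5] = [-5,6]
  val[6] = [-6,4]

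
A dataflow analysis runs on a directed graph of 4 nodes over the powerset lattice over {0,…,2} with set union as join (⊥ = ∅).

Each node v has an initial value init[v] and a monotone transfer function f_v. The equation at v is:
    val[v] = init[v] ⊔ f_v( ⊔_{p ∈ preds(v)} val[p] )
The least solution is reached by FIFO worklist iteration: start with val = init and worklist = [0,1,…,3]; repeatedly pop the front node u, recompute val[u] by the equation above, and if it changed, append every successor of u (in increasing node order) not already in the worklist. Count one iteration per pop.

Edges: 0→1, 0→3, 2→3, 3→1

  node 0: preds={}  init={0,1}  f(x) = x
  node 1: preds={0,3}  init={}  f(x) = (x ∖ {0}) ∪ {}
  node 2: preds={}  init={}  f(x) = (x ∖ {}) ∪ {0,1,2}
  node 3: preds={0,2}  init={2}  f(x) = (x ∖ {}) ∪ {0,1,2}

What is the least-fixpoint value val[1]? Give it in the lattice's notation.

Trace (5 dequeues):
  [1] u=0 | in {} | out {0,1} | ==
  [2] u=1 | in {0,1,2} | out {1,2} | prev {} | push {}
  [3] u=2 | in {} | out {0,1,2} | prev {} | push {}
  [4] u=3 | in {0,1,2} | out {0,1,2} | prev {2} | push {1}
  [5] u=1 | in {0,1,2} | out {1,2} | ==

Converged values:
  [0] {0,1}
  [1] {1,2}
  [2] {0,1,2}
  [3] {0,1,2}

{1,2}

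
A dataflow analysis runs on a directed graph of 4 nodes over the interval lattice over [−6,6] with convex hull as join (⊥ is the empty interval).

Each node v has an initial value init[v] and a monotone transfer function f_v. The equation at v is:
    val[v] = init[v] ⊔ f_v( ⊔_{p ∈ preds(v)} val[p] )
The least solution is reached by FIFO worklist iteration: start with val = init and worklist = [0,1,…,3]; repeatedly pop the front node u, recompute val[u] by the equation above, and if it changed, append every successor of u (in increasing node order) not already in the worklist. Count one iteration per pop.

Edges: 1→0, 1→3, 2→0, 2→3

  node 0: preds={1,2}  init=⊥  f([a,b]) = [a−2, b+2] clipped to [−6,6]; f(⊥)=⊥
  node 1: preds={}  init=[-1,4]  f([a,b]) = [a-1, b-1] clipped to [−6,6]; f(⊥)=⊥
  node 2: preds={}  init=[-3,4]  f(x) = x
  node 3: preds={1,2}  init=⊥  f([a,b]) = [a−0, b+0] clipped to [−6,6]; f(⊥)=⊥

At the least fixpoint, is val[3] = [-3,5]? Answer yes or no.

Iteration log — 4 steps:
  step 1. node 0  ⊔preds=[-3,4]  new=[-5,6]  old=⊥  +wl: 
  step 2. node 1  ⊔preds=⊥  new=[-1,4]  stable
  step 3. node 2  ⊔preds=⊥  new=[-3,4]  stable
  step 4. node 3  ⊔preds=[-3,4]  new=[-3,4]  old=⊥  +wl: 

Least fixpoint reached:
  node 0: [-5,6]
  node 1: [-1,4]
  node 2: [-3,4]
  node 3: [-3,4]

no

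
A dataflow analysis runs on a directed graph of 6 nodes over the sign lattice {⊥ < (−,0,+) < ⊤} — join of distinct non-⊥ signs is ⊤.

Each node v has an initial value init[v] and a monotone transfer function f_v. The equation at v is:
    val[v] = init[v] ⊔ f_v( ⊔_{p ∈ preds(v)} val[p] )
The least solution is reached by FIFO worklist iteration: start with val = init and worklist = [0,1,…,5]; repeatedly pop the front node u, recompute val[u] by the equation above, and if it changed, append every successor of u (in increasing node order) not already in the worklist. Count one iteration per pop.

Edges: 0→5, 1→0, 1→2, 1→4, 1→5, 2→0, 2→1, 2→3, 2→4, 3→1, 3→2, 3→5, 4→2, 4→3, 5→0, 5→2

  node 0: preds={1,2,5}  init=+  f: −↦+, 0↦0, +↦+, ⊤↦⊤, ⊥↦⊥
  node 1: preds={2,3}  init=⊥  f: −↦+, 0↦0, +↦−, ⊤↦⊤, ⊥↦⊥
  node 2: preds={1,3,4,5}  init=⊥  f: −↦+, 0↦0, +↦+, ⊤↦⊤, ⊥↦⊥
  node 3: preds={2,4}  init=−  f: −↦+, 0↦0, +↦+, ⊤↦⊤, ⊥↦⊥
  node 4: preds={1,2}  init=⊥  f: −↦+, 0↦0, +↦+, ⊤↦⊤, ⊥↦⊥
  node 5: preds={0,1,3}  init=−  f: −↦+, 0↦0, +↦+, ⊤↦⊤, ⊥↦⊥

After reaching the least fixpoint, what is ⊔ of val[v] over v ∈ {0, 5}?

Worklist (13 pops):
  #1 pop 0: in=− → + (no change)
  #2 pop 1: in=− → + (was ⊥); enqueue [0]
  #3 pop 2: in=⊤ → ⊤ (was ⊥); enqueue [1]
  #4 pop 3: in=⊤ → ⊤ (was −); enqueue [2]
  #5 pop 4: in=⊤ → ⊤ (was ⊥); enqueue [3]
  #6 pop 5: in=⊤ → ⊤ (was −); enqueue []
  #7 pop 0: in=⊤ → ⊤ (was +); enqueue [5]
  #8 pop 1: in=⊤ → ⊤ (was +); enqueue [0,4]
  #9 pop 2: in=⊤ → ⊤ (no change)
  #10 pop 3: in=⊤ → ⊤ (no change)
  #11 pop 5: in=⊤ → ⊤ (no change)
  #12 pop 0: in=⊤ → ⊤ (no change)
  #13 pop 4: in=⊤ → ⊤ (no change)

Fixpoint:
  val[0] = ⊤
  val[1] = ⊤
  val[2] = ⊤
  val[3] = ⊤
  val[4] = ⊤
  val[5] = ⊤

⊤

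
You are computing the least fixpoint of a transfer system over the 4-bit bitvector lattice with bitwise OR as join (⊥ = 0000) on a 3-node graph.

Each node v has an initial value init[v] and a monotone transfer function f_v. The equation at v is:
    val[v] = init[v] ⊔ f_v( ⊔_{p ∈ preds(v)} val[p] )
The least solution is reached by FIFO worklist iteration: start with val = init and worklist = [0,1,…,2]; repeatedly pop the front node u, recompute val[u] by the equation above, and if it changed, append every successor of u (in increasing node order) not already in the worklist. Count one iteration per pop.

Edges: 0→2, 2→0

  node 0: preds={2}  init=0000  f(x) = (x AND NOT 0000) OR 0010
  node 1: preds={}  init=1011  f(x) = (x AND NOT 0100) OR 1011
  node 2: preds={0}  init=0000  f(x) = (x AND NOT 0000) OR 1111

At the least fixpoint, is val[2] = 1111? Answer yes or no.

Iteration log — 5 steps:
  step 1. node 0  ⊔preds=0000  new=0010  old=0000  +wl: 
  step 2. node 1  ⊔preds=0000  new=1011  stable
  step 3. node 2  ⊔preds=0010  new=1111  old=0000  +wl: 0
  step 4. node 0  ⊔preds=1111  new=1111  old=0010  +wl: 2
  step 5. node 2  ⊔preds=1111  new=1111  stable

Least fixpoint reached:
  node 0: 1111
  node 1: 1011
  node 2: 1111

yes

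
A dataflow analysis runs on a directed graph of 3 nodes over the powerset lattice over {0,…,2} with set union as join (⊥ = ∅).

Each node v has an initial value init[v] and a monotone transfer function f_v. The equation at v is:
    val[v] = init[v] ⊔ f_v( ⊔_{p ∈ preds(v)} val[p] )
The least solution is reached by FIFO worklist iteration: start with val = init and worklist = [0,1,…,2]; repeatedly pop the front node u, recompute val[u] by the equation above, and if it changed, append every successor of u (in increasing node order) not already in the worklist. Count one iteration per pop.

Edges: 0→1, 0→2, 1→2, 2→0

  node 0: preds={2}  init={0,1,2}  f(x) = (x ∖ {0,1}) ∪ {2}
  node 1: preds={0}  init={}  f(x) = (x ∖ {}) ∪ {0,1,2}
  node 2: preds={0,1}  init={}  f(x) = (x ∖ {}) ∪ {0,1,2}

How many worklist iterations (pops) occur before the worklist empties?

4

Iteration log — 4 steps:
  step 1. node 0  ⊔preds={}  new={0,1,2}  stable
  step 2. node 1  ⊔preds={0,1,2}  new={0,1,2}  old={}  +wl: 
  step 3. node 2  ⊔preds={0,1,2}  new={0,1,2}  old={}  +wl: 0
  step 4. node 0  ⊔preds={0,1,2}  new={0,1,2}  stable

Least fixpoint reached:
  node 0: {0,1,2}
  node 1: {0,1,2}
  node 2: {0,1,2}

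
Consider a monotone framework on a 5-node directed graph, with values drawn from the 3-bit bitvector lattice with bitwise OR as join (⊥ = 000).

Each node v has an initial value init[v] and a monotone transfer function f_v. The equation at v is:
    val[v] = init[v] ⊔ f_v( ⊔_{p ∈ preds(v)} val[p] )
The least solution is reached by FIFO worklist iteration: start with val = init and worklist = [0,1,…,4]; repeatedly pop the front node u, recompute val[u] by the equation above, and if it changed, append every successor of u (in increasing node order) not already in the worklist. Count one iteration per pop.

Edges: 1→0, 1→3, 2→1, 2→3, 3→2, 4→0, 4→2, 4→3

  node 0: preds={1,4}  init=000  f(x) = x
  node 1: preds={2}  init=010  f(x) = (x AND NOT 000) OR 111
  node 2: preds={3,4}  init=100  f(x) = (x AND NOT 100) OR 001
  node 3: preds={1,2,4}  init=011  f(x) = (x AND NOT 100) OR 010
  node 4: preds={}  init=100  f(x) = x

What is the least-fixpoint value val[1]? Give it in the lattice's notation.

Trace (7 dequeues):
  [1] u=0 | in 110 | out 110 | prev 000 | push {}
  [2] u=1 | in 100 | out 111 | prev 010 | push {0}
  [3] u=2 | in 111 | out 111 | prev 100 | push {1}
  [4] u=3 | in 111 | out 011 | ==
  [5] u=4 | in 000 | out 100 | ==
  [6] u=0 | in 111 | out 111 | prev 110 | push {}
  [7] u=1 | in 111 | out 111 | ==

Converged values:
  [0] 111
  [1] 111
  [2] 111
  [3] 011
  [4] 100

111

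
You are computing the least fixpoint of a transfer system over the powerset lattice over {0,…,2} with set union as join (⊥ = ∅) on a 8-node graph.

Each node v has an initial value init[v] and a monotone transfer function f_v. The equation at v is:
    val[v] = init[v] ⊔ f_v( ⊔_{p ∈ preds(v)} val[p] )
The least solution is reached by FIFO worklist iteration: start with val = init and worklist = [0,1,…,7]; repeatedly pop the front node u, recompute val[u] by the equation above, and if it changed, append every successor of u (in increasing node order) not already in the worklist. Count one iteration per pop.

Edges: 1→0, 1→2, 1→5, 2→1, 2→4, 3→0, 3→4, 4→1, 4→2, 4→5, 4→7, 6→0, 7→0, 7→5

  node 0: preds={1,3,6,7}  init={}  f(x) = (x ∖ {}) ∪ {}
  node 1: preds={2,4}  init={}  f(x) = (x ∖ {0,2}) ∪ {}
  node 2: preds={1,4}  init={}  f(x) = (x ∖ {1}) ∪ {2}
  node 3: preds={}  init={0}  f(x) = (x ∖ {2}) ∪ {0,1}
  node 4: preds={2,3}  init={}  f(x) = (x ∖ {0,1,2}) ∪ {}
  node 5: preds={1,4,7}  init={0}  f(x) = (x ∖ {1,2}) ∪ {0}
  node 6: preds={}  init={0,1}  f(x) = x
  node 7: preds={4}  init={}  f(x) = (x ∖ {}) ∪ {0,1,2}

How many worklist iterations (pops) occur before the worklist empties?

Trace (11 dequeues):
  [1] u=0 | in {0,1} | out {0,1} | prev {} | push {}
  [2] u=1 | in {} | out {} | ==
  [3] u=2 | in {} | out {2} | prev {} | push {1}
  [4] u=3 | in {} | out {0,1} | prev {0} | push {0}
  [5] u=4 | in {0,1,2} | out {} | ==
  [6] u=5 | in {} | out {0} | ==
  [7] u=6 | in {} | out {0,1} | ==
  [8] u=7 | in {} | out {0,1,2} | prev {} | push {5}
  [9] u=1 | in {2} | out {} | ==
  [10] u=0 | in {0,1,2} | out {0,1,2} | prev {0,1} | push {}
  [11] u=5 | in {0,1,2} | out {0} | ==

Converged values:
  [0] {0,1,2}
  [1] {}
  [2] {2}
  [3] {0,1}
  [4] {}
  [5] {0}
  [6] {0,1}
  [7] {0,1,2}

11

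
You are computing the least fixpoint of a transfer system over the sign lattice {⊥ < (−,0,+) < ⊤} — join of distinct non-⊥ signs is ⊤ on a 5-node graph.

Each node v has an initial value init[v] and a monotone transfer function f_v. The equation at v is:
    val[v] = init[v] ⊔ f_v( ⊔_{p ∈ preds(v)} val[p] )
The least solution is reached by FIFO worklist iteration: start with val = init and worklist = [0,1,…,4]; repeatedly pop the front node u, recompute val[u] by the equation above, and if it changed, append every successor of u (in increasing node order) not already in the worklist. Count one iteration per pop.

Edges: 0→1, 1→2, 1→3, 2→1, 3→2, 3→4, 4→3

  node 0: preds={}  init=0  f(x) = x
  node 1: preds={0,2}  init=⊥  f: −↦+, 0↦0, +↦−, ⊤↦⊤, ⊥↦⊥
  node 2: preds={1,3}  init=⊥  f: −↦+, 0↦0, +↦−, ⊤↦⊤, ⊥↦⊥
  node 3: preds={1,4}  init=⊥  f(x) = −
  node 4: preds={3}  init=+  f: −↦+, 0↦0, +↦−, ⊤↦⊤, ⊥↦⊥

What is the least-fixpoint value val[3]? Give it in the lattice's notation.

−

Trace (10 dequeues):
  [1] u=0 | in ⊥ | out 0 | ==
  [2] u=1 | in 0 | out 0 | prev ⊥ | push {}
  [3] u=2 | in 0 | out 0 | prev ⊥ | push {1}
  [4] u=3 | in ⊤ | out − | prev ⊥ | push {2}
  [5] u=4 | in − | out + | ==
  [6] u=1 | in 0 | out 0 | ==
  [7] u=2 | in ⊤ | out ⊤ | prev 0 | push {1}
  [8] u=1 | in ⊤ | out ⊤ | prev 0 | push {2,3}
  [9] u=2 | in ⊤ | out ⊤ | ==
  [10] u=3 | in ⊤ | out − | ==

Converged values:
  [0] 0
  [1] ⊤
  [2] ⊤
  [3] −
  [4] +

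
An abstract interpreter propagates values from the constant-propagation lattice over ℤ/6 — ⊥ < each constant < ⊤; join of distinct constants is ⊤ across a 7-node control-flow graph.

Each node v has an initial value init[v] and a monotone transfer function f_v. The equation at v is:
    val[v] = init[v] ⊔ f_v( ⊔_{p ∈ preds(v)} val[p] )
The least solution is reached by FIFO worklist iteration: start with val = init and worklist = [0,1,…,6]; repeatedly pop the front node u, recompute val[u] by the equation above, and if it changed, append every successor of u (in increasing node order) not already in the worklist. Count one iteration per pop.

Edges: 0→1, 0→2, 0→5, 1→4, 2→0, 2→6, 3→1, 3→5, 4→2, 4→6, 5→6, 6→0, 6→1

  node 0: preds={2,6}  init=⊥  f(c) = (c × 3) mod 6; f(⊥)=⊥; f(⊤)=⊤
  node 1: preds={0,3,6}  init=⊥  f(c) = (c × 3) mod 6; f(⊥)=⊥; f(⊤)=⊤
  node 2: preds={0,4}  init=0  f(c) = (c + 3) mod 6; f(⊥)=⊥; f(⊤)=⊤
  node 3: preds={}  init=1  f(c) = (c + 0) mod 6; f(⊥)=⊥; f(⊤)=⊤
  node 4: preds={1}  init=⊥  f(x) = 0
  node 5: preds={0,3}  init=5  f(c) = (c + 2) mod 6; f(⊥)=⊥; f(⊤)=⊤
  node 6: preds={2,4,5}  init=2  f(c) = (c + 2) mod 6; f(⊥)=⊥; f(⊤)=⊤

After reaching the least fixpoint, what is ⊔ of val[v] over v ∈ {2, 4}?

⊤

Worklist (10 pops):
  #1 pop 0: in=⊤ → ⊤ (was ⊥); enqueue []
  #2 pop 1: in=⊤ → ⊤ (was ⊥); enqueue []
  #3 pop 2: in=⊤ → ⊤ (was 0); enqueue [0]
  #4 pop 3: in=⊥ → 1 (no change)
  #5 pop 4: in=⊤ → 0 (was ⊥); enqueue [2]
  #6 pop 5: in=⊤ → ⊤ (was 5); enqueue []
  #7 pop 6: in=⊤ → ⊤ (was 2); enqueue [1]
  #8 pop 0: in=⊤ → ⊤ (no change)
  #9 pop 2: in=⊤ → ⊤ (no change)
  #10 pop 1: in=⊤ → ⊤ (no change)

Fixpoint:
  val[0] = ⊤
  val[1] = ⊤
  val[2] = ⊤
  val[3] = 1
  val[4] = 0
  val[5] = ⊤
  val[6] = ⊤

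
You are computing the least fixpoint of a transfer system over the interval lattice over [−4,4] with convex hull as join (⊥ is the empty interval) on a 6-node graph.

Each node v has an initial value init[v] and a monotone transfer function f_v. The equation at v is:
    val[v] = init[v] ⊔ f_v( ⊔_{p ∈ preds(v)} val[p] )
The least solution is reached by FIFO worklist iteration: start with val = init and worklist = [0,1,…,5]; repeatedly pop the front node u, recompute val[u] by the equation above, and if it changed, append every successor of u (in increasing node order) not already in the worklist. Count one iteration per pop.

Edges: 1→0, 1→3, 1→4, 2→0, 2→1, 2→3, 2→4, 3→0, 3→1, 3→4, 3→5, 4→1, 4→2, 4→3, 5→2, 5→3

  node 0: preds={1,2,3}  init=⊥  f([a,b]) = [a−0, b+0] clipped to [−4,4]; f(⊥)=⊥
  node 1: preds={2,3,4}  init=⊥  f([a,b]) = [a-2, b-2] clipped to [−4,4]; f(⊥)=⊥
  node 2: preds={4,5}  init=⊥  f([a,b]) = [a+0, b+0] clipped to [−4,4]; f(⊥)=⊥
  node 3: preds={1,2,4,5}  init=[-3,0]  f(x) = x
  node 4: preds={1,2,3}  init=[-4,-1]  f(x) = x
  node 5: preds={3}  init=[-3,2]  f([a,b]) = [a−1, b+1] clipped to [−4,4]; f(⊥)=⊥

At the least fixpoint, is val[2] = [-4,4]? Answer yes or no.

yes

Trace (24 dequeues):
  [1] u=0 | in [-3,0] | out [-3,0] | prev ⊥ | push {}
  [2] u=1 | in [-4,0] | out [-4,-2] | prev ⊥ | push {0}
  [3] u=2 | in [-4,2] | out [-4,2] | prev ⊥ | push {1}
  [4] u=3 | in [-4,2] | out [-4,2] | prev [-3,0] | push {}
  [5] u=4 | in [-4,2] | out [-4,2] | prev [-4,-1] | push {2,3}
  [6] u=5 | in [-4,2] | out [-4,3] | prev [-3,2] | push {}
  [7] u=0 | in [-4,2] | out [-4,2] | prev [-3,0] | push {}
  [8] u=1 | in [-4,2] | out [-4,0] | prev [-4,-2] | push {0,4}
  [9] u=2 | in [-4,3] | out [-4,3] | prev [-4,2] | push {1}
  [10] u=3 | in [-4,3] | out [-4,3] | prev [-4,2] | push {5}
  [11] u=0 | in [-4,3] | out [-4,3] | prev [-4,2] | push {}
  [12] u=4 | in [-4,3] | out [-4,3] | prev [-4,2] | push {2,3}
  [13] u=1 | in [-4,3] | out [-4,1] | prev [-4,0] | push {0,4}
  [14] u=5 | in [-4,3] | out [-4,4] | prev [-4,3] | push {}
  [15] u=2 | in [-4,4] | out [-4,4] | prev [-4,3] | push {1}
  [16] u=3 | in [-4,4] | out [-4,4] | prev [-4,3] | push {5}
  [17] u=0 | in [-4,4] | out [-4,4] | prev [-4,3] | push {}
  [18] u=4 | in [-4,4] | out [-4,4] | prev [-4,3] | push {2,3}
  [19] u=1 | in [-4,4] | out [-4,2] | prev [-4,1] | push {0,4}
  [20] u=5 | in [-4,4] | out [-4,4] | ==
  [21] u=2 | in [-4,4] | out [-4,4] | ==
  [22] u=3 | in [-4,4] | out [-4,4] | ==
  [23] u=0 | in [-4,4] | out [-4,4] | ==
  [24] u=4 | in [-4,4] | out [-4,4] | ==

Converged values:
  [0] [-4,4]
  [1] [-4,2]
  [2] [-4,4]
  [3] [-4,4]
  [4] [-4,4]
  [5] [-4,4]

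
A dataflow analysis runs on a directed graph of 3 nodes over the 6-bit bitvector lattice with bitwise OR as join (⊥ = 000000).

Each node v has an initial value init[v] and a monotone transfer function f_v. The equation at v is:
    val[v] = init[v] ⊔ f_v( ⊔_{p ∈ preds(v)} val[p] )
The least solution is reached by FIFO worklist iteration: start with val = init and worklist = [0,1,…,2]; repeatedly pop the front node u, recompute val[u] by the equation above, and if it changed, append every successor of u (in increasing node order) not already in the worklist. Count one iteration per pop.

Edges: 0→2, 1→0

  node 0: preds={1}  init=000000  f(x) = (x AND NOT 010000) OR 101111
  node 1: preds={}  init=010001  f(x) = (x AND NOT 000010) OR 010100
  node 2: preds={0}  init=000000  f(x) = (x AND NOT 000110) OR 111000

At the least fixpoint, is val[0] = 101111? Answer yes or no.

Trace (4 dequeues):
  [1] u=0 | in 010001 | out 101111 | prev 000000 | push {}
  [2] u=1 | in 000000 | out 010101 | prev 010001 | push {0}
  [3] u=2 | in 101111 | out 111001 | prev 000000 | push {}
  [4] u=0 | in 010101 | out 101111 | ==

Converged values:
  [0] 101111
  [1] 010101
  [2] 111001

yes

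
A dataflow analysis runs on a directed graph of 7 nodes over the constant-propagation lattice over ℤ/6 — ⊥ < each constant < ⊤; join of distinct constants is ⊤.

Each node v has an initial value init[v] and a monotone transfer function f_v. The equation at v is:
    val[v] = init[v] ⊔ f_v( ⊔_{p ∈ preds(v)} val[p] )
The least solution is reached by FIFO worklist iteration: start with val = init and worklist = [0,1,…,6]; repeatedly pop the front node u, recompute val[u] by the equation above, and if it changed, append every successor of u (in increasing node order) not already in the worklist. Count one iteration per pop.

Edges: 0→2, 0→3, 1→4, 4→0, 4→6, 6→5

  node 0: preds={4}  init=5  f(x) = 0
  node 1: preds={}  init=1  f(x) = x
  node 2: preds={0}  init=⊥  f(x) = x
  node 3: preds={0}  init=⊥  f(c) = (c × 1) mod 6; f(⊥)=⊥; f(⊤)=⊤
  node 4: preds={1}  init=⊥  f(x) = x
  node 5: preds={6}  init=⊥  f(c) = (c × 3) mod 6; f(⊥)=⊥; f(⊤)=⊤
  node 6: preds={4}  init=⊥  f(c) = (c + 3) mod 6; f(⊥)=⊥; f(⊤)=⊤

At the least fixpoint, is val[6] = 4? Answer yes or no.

Trace (9 dequeues):
  [1] u=0 | in ⊥ | out ⊤ | prev 5 | push {}
  [2] u=1 | in ⊥ | out 1 | ==
  [3] u=2 | in ⊤ | out ⊤ | prev ⊥ | push {}
  [4] u=3 | in ⊤ | out ⊤ | prev ⊥ | push {}
  [5] u=4 | in 1 | out 1 | prev ⊥ | push {0}
  [6] u=5 | in ⊥ | out ⊥ | ==
  [7] u=6 | in 1 | out 4 | prev ⊥ | push {5}
  [8] u=0 | in 1 | out ⊤ | ==
  [9] u=5 | in 4 | out 0 | prev ⊥ | push {}

Converged values:
  [0] ⊤
  [1] 1
  [2] ⊤
  [3] ⊤
  [4] 1
  [5] 0
  [6] 4

yes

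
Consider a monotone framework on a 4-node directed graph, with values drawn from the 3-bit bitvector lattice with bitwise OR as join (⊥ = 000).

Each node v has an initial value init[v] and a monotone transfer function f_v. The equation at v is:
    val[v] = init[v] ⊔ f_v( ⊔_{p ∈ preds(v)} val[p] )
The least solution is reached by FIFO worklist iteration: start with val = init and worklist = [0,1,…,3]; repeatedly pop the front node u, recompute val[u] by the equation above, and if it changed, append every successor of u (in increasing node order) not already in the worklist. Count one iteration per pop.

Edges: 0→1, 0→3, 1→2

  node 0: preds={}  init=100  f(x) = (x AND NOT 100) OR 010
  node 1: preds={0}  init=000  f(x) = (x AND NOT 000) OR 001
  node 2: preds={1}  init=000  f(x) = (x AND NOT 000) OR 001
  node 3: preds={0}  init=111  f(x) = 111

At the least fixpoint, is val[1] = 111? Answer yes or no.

Iteration log — 4 steps:
  step 1. node 0  ⊔preds=000  new=110  old=100  +wl: 
  step 2. node 1  ⊔preds=110  new=111  old=000  +wl: 
  step 3. node 2  ⊔preds=111  new=111  old=000  +wl: 
  step 4. node 3  ⊔preds=110  new=111  stable

Least fixpoint reached:
  node 0: 110
  node 1: 111
  node 2: 111
  node 3: 111

yes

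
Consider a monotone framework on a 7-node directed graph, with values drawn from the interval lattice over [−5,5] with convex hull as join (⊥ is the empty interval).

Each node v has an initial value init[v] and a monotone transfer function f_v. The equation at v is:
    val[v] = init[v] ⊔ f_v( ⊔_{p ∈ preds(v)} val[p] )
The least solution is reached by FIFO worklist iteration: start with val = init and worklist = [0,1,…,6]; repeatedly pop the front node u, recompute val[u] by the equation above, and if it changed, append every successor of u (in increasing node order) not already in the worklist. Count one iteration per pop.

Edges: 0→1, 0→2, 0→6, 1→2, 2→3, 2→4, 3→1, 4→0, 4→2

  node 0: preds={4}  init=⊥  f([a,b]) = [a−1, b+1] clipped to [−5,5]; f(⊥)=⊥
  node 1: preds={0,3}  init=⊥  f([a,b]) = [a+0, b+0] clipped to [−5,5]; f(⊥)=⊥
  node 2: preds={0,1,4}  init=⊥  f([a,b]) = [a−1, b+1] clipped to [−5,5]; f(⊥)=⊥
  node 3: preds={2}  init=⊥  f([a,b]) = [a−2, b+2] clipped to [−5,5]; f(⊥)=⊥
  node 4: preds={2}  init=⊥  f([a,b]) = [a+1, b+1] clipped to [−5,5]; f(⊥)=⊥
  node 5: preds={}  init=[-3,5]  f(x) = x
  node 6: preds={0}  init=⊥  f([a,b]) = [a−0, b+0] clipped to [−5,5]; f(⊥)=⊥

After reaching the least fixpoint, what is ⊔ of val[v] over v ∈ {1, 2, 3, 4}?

Iteration log — 7 steps:
  step 1. node 0  ⊔preds=⊥  new=⊥  stable
  step 2. node 1  ⊔preds=⊥  new=⊥  stable
  step 3. node 2  ⊔preds=⊥  new=⊥  stable
  step 4. node 3  ⊔preds=⊥  new=⊥  stable
  step 5. node 4  ⊔preds=⊥  new=⊥  stable
  step 6. node 5  ⊔preds=⊥  new=[-3,5]  stable
  step 7. node 6  ⊔preds=⊥  new=⊥  stable

Least fixpoint reached:
  node 0: ⊥
  node 1: ⊥
  node 2: ⊥
  node 3: ⊥
  node 4: ⊥
  node 5: [-3,5]
  node 6: ⊥

⊥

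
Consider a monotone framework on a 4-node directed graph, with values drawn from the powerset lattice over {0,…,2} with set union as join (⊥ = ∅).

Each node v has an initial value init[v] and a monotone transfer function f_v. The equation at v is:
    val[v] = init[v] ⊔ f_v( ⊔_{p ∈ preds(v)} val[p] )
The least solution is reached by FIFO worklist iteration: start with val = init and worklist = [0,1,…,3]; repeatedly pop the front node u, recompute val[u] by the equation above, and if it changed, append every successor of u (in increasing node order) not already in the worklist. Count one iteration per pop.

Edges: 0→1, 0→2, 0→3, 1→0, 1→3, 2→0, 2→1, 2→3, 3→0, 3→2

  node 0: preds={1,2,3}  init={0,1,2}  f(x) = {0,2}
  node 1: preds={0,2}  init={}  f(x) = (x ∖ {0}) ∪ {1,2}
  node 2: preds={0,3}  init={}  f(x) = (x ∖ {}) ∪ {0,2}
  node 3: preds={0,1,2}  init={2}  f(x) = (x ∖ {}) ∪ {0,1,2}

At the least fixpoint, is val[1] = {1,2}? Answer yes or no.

Worklist (7 pops):
  #1 pop 0: in={2} → {0,1,2} (no change)
  #2 pop 1: in={0,1,2} → {1,2} (was {}); enqueue [0]
  #3 pop 2: in={0,1,2} → {0,1,2} (was {}); enqueue [1]
  #4 pop 3: in={0,1,2} → {0,1,2} (was {2}); enqueue [2]
  #5 pop 0: in={0,1,2} → {0,1,2} (no change)
  #6 pop 1: in={0,1,2} → {1,2} (no change)
  #7 pop 2: in={0,1,2} → {0,1,2} (no change)

Fixpoint:
  val[0] = {0,1,2}
  val[1] = {1,2}
  val[2] = {0,1,2}
  val[3] = {0,1,2}

yes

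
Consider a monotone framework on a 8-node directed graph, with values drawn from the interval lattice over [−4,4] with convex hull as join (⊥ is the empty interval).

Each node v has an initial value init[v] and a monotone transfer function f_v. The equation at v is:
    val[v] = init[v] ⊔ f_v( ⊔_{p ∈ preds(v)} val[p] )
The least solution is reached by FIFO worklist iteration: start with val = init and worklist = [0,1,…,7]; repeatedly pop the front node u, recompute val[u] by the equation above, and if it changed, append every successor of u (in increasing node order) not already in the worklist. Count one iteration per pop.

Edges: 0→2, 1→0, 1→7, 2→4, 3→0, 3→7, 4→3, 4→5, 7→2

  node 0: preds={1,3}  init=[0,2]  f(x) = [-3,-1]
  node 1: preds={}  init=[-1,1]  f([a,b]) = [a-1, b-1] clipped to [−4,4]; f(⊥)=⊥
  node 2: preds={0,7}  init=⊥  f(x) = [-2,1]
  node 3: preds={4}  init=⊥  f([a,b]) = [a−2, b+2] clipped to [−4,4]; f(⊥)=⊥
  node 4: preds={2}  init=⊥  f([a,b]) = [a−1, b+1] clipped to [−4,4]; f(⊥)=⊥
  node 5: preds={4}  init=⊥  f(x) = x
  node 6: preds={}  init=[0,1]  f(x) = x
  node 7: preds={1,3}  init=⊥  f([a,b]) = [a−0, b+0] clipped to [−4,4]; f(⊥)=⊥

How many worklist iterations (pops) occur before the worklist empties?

13

Worklist (13 pops):
  #1 pop 0: in=[-1,1] → [-3,2] (was [0,2]); enqueue []
  #2 pop 1: in=⊥ → [-1,1] (no change)
  #3 pop 2: in=[-3,2] → [-2,1] (was ⊥); enqueue []
  #4 pop 3: in=⊥ → ⊥ (no change)
  #5 pop 4: in=[-2,1] → [-3,2] (was ⊥); enqueue [3]
  #6 pop 5: in=[-3,2] → [-3,2] (was ⊥); enqueue []
  #7 pop 6: in=⊥ → [0,1] (no change)
  #8 pop 7: in=[-1,1] → [-1,1] (was ⊥); enqueue [2]
  #9 pop 3: in=[-3,2] → [-4,4] (was ⊥); enqueue [0,7]
  #10 pop 2: in=[-3,2] → [-2,1] (no change)
  #11 pop 0: in=[-4,4] → [-3,2] (no change)
  #12 pop 7: in=[-4,4] → [-4,4] (was [-1,1]); enqueue [2]
  #13 pop 2: in=[-4,4] → [-2,1] (no change)

Fixpoint:
  val[0] = [-3,2]
  val[1] = [-1,1]
  val[2] = [-2,1]
  val[3] = [-4,4]
  val[4] = [-3,2]
  val[5] = [-3,2]
  val[6] = [0,1]
  val[7] = [-4,4]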